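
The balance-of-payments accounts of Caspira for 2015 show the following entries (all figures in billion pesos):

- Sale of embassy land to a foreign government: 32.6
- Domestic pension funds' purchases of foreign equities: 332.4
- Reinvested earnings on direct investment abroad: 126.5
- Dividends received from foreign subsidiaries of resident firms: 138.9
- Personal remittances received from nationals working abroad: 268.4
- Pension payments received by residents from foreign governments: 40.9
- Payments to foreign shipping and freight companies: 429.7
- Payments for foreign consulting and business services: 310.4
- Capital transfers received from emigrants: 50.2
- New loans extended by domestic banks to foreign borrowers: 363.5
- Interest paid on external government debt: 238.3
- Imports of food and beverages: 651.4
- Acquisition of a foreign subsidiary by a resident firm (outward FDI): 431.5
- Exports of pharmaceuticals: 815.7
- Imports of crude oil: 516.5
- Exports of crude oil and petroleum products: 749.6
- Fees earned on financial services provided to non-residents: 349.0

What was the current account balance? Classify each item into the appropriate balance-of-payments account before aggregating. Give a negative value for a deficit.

342.7

Goods: 749.6 - 516.5 - 651.4 + 815.7 = 397.4
Services: -310.4 + 349.0 - 429.7 = -391.1
Primary income: 138.9 + 126.5 - 238.3 = 27.1
Secondary income: 40.9 + 268.4 = 309.3
Current account = 397.4 + (-391.1) + 27.1 + 309.3 = 342.7
(Excluded from the current account — capital account: sale of embassy land to a foreign government 32.6, capital transfers received from emigrants 50.2; financial account: domestic pension funds' purchases of foreign equities 332.4, new loans extended by domestic banks to foreign borrowers 363.5, acquisition of a foreign subsidiary by a resident firm (outward FDI) 431.5.)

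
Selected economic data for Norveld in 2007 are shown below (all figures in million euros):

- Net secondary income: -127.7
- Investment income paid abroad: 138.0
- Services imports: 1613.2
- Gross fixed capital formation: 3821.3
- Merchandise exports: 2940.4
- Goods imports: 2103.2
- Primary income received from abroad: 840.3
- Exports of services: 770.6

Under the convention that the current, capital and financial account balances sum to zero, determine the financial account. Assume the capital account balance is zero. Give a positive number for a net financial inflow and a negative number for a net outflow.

-569.2

Goods balance = 2940.4 - 2103.2 = 837.2
Services balance = 770.6 - 1613.2 = -842.6
Trade balance (goods + services) = 837.2 + (-842.6) = -5.4
Net primary income = 840.3 - 138.0 = 702.3
Net secondary income = -127.7
Current account = -5.4 + 702.3 + (-127.7) = 569.2
Financial account = -(569.2) = -569.2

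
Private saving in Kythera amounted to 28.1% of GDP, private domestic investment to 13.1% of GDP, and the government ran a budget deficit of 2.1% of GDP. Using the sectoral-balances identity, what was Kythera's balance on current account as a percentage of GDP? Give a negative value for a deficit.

12.9

By the sectoral-balances identity, CA = (S_private - I) + (T - G).
Private balance = 28.1 - 13.1 = 15.0
Government balance (T - G) = -2.1
CA = 15.0 + (-2.1) = 12.9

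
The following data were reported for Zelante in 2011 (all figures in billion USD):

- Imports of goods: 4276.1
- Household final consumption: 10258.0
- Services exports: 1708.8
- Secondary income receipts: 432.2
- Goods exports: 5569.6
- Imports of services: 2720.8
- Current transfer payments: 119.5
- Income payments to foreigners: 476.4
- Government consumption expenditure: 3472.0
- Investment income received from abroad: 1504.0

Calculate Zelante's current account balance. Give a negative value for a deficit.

Goods balance = 5569.6 - 4276.1 = 1293.5
Services balance = 1708.8 - 2720.8 = -1012.0
Trade balance (goods + services) = 1293.5 + (-1012.0) = 281.5
Net primary income = 1504.0 - 476.4 = 1027.6
Net secondary income = 432.2 - 119.5 = 312.7
Current account = 281.5 + 1027.6 + 312.7 = 1621.8

1621.8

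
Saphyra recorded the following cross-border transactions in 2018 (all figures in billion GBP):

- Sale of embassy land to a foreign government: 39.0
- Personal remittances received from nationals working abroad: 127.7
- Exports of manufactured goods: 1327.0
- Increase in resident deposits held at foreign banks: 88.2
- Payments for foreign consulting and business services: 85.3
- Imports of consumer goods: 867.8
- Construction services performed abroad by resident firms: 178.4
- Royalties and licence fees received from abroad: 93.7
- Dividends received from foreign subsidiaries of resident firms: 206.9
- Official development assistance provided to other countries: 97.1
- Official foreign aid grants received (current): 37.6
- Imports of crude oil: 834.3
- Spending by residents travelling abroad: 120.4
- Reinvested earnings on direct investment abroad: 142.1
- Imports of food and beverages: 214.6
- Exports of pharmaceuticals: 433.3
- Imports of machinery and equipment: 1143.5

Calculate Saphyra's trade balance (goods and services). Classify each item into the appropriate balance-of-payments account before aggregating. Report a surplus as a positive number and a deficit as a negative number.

-1233.5

Goods: -1143.5 + 1327.0 + 433.3 - 834.3 - 214.6 - 867.8 = -1299.9
Services: 178.4 - 85.3 - 120.4 + 93.7 = 66.4
Trade balance = -1299.9 + 66.4 = -1233.5
(Excluded from the trade balance — capital account: sale of embassy land to a foreign government 39.0; secondary income: personal remittances received from nationals working abroad 127.7, official development assistance provided to other countries 97.1, official foreign aid grants received (current) 37.6; financial account: increase in resident deposits held at foreign banks 88.2; primary income: dividends received from foreign subsidiaries of resident firms 206.9, reinvested earnings on direct investment abroad 142.1.)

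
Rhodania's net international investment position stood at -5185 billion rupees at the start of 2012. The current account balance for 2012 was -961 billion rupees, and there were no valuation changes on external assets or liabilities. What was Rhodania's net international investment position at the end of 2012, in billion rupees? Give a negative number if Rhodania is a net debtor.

-6146

With no valuation effects, change in NIIP = current account = -961
End-of-year NIIP = -5185 + (-961) = -6146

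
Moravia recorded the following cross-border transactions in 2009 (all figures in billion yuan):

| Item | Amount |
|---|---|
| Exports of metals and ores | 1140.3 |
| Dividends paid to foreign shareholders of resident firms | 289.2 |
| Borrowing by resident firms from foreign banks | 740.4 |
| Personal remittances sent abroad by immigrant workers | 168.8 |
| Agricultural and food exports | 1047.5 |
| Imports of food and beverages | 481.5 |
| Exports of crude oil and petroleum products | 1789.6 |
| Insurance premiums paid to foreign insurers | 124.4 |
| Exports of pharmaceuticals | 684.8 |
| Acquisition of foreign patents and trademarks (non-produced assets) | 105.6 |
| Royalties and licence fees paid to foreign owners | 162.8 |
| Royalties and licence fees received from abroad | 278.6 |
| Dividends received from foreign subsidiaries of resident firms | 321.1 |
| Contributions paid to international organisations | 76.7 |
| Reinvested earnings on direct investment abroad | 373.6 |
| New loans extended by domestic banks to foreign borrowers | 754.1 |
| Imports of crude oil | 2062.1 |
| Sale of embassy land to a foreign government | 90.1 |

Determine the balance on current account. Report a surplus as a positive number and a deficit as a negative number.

Goods: 684.8 + 1047.5 - 481.5 + 1789.6 + 1140.3 - 2062.1 = 2118.6
Services: -162.8 + 278.6 - 124.4 = -8.6
Primary income: 373.6 + 321.1 - 289.2 = 405.5
Secondary income: -168.8 - 76.7 = -245.5
Current account = 2118.6 + (-8.6) + 405.5 + (-245.5) = 2270.0
(Excluded from the current account — financial account: borrowing by resident firms from foreign banks 740.4, new loans extended by domestic banks to foreign borrowers 754.1; capital account: acquisition of foreign patents and trademarks (non-produced assets) 105.6, sale of embassy land to a foreign government 90.1.)

2270.0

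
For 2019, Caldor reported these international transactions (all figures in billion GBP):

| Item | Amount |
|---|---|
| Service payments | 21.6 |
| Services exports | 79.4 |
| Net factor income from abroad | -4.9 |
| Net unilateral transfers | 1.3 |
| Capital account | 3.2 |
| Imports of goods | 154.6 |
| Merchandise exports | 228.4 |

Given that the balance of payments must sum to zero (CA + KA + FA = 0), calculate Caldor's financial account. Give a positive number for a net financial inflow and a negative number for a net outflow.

-131.2

Goods balance = 228.4 - 154.6 = 73.8
Services balance = 79.4 - 21.6 = 57.8
Trade balance (goods + services) = 73.8 + 57.8 = 131.6
Net primary income = -4.9
Net secondary income = 1.3
Current account = 131.6 + (-4.9) + 1.3 = 128.0
Financial account = -(128.0 + 3.2) = -131.2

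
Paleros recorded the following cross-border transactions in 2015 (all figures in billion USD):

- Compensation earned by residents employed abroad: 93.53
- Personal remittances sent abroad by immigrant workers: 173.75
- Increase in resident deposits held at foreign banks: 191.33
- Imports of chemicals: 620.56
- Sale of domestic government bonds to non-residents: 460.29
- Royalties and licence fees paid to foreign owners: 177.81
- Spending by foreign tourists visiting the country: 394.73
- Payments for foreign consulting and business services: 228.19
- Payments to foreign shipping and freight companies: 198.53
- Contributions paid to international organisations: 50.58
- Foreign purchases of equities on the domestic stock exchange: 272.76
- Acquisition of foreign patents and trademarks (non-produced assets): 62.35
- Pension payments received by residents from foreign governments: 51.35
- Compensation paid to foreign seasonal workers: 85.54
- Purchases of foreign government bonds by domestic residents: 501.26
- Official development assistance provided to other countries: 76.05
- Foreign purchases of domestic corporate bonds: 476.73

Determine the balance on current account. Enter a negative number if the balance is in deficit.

-1071.40

Goods: -620.56
Services: -198.53 - 177.81 + 394.73 - 228.19 = -209.80
Primary income: 93.53 - 85.54 = 7.99
Secondary income: -173.75 - 50.58 - 76.05 + 51.35 = -249.03
Current account = (-620.56) + (-209.80) + 7.99 + (-249.03) = -1071.40
(Excluded from the current account — financial account: increase in resident deposits held at foreign banks 191.33, sale of domestic government bonds to non-residents 460.29, foreign purchases of equities on the domestic stock exchange 272.76, purchases of foreign government bonds by domestic residents 501.26, foreign purchases of domestic corporate bonds 476.73; capital account: acquisition of foreign patents and trademarks (non-produced assets) 62.35.)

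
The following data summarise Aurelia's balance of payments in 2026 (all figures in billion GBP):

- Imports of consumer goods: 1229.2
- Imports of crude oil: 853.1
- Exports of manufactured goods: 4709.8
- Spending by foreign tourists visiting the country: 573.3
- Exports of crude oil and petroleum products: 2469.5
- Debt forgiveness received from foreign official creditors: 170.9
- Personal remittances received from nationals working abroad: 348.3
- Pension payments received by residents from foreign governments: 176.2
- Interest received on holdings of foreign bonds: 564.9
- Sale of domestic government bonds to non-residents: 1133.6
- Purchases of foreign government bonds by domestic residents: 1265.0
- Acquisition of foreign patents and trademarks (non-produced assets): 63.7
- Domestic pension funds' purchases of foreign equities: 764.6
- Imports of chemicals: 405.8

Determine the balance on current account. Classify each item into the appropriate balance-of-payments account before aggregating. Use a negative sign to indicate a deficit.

6353.9

Goods: 4709.8 + 2469.5 - 1229.2 - 853.1 - 405.8 = 4691.2
Services: 573.3
Primary income: 564.9
Secondary income: 176.2 + 348.3 = 524.5
Current account = 4691.2 + 573.3 + 564.9 + 524.5 = 6353.9
(Excluded from the current account — capital account: debt forgiveness received from foreign official creditors 170.9, acquisition of foreign patents and trademarks (non-produced assets) 63.7; financial account: sale of domestic government bonds to non-residents 1133.6, purchases of foreign government bonds by domestic residents 1265.0, domestic pension funds' purchases of foreign equities 764.6.)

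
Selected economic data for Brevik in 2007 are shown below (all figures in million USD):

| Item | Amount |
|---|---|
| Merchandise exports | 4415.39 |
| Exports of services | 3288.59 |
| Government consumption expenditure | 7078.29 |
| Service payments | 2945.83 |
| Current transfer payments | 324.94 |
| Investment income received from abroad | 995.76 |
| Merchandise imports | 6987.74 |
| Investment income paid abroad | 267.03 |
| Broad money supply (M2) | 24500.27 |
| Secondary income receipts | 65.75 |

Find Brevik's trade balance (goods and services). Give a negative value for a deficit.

-2229.59

Goods balance = 4415.39 - 6987.74 = -2572.35
Services balance = 3288.59 - 2945.83 = 342.76
Trade balance (goods + services) = -2572.35 + 342.76 = -2229.59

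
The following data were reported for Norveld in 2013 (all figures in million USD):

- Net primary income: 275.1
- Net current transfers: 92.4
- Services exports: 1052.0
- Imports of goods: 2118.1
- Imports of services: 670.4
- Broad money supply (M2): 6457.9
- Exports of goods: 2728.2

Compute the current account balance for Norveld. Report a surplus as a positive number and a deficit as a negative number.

Goods balance = 2728.2 - 2118.1 = 610.1
Services balance = 1052.0 - 670.4 = 381.6
Trade balance (goods + services) = 610.1 + 381.6 = 991.7
Net primary income = 275.1
Net secondary income = 92.4
Current account = 991.7 + 275.1 + 92.4 = 1359.2

1359.2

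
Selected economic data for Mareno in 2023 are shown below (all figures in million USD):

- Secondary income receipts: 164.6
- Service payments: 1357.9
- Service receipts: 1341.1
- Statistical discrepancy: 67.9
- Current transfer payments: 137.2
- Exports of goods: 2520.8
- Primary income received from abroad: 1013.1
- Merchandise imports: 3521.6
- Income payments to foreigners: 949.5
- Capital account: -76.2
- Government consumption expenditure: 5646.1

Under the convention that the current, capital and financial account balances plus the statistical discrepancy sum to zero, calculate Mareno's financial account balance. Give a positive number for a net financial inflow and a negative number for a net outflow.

934.9

Goods balance = 2520.8 - 3521.6 = -1000.8
Services balance = 1341.1 - 1357.9 = -16.8
Trade balance (goods + services) = -1000.8 + (-16.8) = -1017.6
Net primary income = 1013.1 - 949.5 = 63.6
Net secondary income = 164.6 - 137.2 = 27.4
Current account = -1017.6 + 63.6 + 27.4 = -926.6
Financial account = -(-926.6 + (-76.2) + 67.9) = 934.9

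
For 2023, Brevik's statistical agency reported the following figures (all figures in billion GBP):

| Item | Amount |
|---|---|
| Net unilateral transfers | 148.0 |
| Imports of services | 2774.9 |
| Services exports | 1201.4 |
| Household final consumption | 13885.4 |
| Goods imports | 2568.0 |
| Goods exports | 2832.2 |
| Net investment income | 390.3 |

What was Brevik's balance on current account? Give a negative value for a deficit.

Goods balance = 2832.2 - 2568.0 = 264.2
Services balance = 1201.4 - 2774.9 = -1573.5
Trade balance (goods + services) = 264.2 + (-1573.5) = -1309.3
Net primary income = 390.3
Net secondary income = 148.0
Current account = -1309.3 + 390.3 + 148.0 = -771.0

-771.0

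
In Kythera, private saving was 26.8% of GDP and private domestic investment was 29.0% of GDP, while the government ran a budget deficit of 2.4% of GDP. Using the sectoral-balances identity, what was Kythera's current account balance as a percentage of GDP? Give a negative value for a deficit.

-4.6

By the sectoral-balances identity, CA = (S_private - I) + (T - G).
Private balance = 26.8 - 29.0 = -2.2
Government balance (T - G) = -2.4
CA = -2.2 + (-2.4) = -4.6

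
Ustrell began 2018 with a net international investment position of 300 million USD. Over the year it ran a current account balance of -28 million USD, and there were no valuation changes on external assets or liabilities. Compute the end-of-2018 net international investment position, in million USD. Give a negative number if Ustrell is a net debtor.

272

With no valuation effects, change in NIIP = current account = -28
End-of-year NIIP = 300 + (-28) = 272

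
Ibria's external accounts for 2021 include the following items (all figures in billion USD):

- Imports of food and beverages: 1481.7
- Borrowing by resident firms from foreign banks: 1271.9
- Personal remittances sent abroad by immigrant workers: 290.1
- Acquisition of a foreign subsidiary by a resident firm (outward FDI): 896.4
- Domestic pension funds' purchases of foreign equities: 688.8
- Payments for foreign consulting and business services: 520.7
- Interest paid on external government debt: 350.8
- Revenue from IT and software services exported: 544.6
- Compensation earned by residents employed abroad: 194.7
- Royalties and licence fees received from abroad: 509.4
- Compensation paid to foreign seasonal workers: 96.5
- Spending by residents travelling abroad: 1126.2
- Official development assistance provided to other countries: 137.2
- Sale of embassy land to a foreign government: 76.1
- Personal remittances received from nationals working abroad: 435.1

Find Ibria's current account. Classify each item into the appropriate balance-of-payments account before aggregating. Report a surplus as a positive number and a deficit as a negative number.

-2319.4

Goods: -1481.7
Services: 509.4 - 1126.2 + 544.6 - 520.7 = -592.9
Primary income: -96.5 - 350.8 + 194.7 = -252.6
Secondary income: -290.1 + 435.1 - 137.2 = 7.8
Current account = (-1481.7) + (-592.9) + (-252.6) + 7.8 = -2319.4
(Excluded from the current account — financial account: borrowing by resident firms from foreign banks 1271.9, acquisition of a foreign subsidiary by a resident firm (outward FDI) 896.4, domestic pension funds' purchases of foreign equities 688.8; capital account: sale of embassy land to a foreign government 76.1.)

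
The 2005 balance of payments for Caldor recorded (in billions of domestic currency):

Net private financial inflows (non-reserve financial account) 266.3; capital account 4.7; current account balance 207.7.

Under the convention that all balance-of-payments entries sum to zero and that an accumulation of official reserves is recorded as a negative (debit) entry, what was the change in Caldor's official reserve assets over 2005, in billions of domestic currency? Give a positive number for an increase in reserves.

Official reserve transactions balance = -(207.7 + 4.7 + 266.3) = -478.7
An accumulation of reserves is recorded as a debit (negative entry), so the change in the stock of reserves is the negative of that balance.
Change in official reserves = -(-478.7) = 478.7

478.7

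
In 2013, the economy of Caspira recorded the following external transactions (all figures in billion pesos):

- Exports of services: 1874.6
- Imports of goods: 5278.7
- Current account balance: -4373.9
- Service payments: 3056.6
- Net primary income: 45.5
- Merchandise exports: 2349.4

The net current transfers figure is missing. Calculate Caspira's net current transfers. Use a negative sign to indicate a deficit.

-308.1

Current account = goods balance + services balance + net primary income + net secondary income
Sum of the known components = -4065.8
Net current transfers = CA - (known components) = -4373.9 - (-4065.8) = -308.1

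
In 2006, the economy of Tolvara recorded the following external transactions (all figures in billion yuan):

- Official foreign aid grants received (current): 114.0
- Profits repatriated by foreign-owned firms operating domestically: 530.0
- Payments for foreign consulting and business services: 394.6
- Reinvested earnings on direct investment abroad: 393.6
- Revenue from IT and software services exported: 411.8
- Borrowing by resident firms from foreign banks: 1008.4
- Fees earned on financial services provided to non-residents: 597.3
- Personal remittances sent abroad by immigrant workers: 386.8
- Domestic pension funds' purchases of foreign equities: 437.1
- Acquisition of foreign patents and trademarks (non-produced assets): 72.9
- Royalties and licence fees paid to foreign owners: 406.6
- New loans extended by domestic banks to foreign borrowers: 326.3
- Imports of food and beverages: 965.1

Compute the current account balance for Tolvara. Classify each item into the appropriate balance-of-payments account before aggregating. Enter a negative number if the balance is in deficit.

Goods: -965.1
Services: -394.6 + 411.8 + 597.3 - 406.6 = 207.9
Primary income: -530.0 + 393.6 = -136.4
Secondary income: 114.0 - 386.8 = -272.8
Current account = (-965.1) + 207.9 + (-136.4) + (-272.8) = -1166.4
(Excluded from the current account — financial account: borrowing by resident firms from foreign banks 1008.4, domestic pension funds' purchases of foreign equities 437.1, new loans extended by domestic banks to foreign borrowers 326.3; capital account: acquisition of foreign patents and trademarks (non-produced assets) 72.9.)

-1166.4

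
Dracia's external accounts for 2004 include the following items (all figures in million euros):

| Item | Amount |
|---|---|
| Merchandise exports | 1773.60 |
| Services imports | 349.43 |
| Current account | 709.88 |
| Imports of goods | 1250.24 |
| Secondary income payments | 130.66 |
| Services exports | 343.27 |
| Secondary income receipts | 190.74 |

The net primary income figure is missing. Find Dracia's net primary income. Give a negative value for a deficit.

132.60

Current account = goods balance + services balance + net primary income + net secondary income
Sum of the known components = 577.28
Net primary income = CA - (known components) = 709.88 - 577.28 = 132.60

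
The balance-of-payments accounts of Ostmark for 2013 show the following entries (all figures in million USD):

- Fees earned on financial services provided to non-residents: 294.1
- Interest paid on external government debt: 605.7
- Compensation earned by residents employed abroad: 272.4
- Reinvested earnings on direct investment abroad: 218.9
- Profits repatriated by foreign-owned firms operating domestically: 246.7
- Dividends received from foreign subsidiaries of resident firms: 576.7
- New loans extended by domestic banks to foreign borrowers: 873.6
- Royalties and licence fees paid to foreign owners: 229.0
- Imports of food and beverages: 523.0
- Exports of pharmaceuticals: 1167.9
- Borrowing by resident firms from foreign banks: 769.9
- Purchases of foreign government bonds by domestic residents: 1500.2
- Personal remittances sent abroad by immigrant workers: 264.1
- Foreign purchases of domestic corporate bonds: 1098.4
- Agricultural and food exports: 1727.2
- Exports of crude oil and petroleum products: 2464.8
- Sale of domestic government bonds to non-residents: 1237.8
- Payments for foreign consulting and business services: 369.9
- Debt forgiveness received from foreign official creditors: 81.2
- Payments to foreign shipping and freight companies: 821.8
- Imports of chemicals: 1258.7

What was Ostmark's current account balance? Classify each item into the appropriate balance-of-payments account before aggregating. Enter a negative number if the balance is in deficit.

2403.1

Goods: -1258.7 + 1167.9 - 523.0 + 2464.8 + 1727.2 = 3578.2
Services: -369.9 - 821.8 + 294.1 - 229.0 = -1126.6
Primary income: 272.4 - 605.7 - 246.7 + 218.9 + 576.7 = 215.6
Secondary income: -264.1
Current account = 3578.2 + (-1126.6) + 215.6 + (-264.1) = 2403.1
(Excluded from the current account — financial account: new loans extended by domestic banks to foreign borrowers 873.6, borrowing by resident firms from foreign banks 769.9, purchases of foreign government bonds by domestic residents 1500.2, foreign purchases of domestic corporate bonds 1098.4, sale of domestic government bonds to non-residents 1237.8; capital account: debt forgiveness received from foreign official creditors 81.2.)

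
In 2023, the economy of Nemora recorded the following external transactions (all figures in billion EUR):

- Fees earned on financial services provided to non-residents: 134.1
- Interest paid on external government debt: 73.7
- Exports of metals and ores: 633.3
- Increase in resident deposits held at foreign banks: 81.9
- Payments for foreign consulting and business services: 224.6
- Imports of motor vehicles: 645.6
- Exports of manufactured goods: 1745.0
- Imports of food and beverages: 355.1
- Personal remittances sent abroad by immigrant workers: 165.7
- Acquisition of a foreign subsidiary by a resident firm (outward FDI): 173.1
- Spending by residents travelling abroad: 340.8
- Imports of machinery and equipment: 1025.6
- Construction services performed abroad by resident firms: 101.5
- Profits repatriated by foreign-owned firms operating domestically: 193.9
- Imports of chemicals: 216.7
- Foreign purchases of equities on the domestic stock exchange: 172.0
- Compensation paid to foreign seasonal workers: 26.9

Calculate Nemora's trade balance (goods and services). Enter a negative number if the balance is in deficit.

-194.5

Goods: -355.1 - 1025.6 - 216.7 + 633.3 + 1745.0 - 645.6 = 135.3
Services: -340.8 + 101.5 - 224.6 + 134.1 = -329.8
Trade balance = 135.3 + (-329.8) = -194.5
(Excluded from the trade balance — primary income: interest paid on external government debt 73.7, profits repatriated by foreign-owned firms operating domestically 193.9, compensation paid to foreign seasonal workers 26.9; financial account: increase in resident deposits held at foreign banks 81.9, acquisition of a foreign subsidiary by a resident firm (outward FDI) 173.1, foreign purchases of equities on the domestic stock exchange 172.0; secondary income: personal remittances sent abroad by immigrant workers 165.7.)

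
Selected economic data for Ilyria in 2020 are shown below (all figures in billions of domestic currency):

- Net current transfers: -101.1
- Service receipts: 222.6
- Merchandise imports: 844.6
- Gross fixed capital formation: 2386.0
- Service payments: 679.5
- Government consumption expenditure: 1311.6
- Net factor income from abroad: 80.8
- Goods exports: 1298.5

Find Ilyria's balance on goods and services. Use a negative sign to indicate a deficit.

-3.0

Goods balance = 1298.5 - 844.6 = 453.9
Services balance = 222.6 - 679.5 = -456.9
Trade balance (goods + services) = 453.9 + (-456.9) = -3.0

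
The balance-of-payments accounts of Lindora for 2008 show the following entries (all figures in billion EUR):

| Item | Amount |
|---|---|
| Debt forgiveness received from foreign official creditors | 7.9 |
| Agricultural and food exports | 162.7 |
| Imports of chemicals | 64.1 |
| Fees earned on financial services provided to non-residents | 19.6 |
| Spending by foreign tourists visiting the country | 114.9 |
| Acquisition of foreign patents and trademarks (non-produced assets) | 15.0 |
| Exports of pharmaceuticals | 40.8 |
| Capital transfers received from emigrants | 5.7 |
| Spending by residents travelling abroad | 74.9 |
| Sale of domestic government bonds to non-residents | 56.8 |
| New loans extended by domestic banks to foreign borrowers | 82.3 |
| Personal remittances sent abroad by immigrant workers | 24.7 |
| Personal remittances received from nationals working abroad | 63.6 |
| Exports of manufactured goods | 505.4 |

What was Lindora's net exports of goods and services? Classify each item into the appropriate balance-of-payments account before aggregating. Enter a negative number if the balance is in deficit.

704.4

Goods: 40.8 + 162.7 + 505.4 - 64.1 = 644.8
Services: 114.9 - 74.9 + 19.6 = 59.6
Trade balance = 644.8 + 59.6 = 704.4
(Excluded from the trade balance — capital account: debt forgiveness received from foreign official creditors 7.9, acquisition of foreign patents and trademarks (non-produced assets) 15.0, capital transfers received from emigrants 5.7; financial account: sale of domestic government bonds to non-residents 56.8, new loans extended by domestic banks to foreign borrowers 82.3; secondary income: personal remittances sent abroad by immigrant workers 24.7, personal remittances received from nationals working abroad 63.6.)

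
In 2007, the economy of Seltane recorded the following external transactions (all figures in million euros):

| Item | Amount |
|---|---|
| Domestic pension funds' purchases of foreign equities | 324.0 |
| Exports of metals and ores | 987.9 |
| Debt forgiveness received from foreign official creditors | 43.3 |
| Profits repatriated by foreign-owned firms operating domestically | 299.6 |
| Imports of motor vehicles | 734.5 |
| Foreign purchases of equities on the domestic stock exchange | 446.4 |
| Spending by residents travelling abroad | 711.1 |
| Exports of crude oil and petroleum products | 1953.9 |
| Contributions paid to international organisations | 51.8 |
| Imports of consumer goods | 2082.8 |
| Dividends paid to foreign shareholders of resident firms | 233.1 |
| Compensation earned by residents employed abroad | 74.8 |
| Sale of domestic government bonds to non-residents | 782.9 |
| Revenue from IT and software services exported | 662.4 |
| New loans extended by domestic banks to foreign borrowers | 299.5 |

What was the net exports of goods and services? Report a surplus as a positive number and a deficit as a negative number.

75.8

Goods: 987.9 - 2082.8 + 1953.9 - 734.5 = 124.5
Services: 662.4 - 711.1 = -48.7
Trade balance = 124.5 + (-48.7) = 75.8
(Excluded from the trade balance — financial account: domestic pension funds' purchases of foreign equities 324.0, foreign purchases of equities on the domestic stock exchange 446.4, sale of domestic government bonds to non-residents 782.9, new loans extended by domestic banks to foreign borrowers 299.5; capital account: debt forgiveness received from foreign official creditors 43.3; primary income: profits repatriated by foreign-owned firms operating domestically 299.6, dividends paid to foreign shareholders of resident firms 233.1, compensation earned by residents employed abroad 74.8; secondary income: contributions paid to international organisations 51.8.)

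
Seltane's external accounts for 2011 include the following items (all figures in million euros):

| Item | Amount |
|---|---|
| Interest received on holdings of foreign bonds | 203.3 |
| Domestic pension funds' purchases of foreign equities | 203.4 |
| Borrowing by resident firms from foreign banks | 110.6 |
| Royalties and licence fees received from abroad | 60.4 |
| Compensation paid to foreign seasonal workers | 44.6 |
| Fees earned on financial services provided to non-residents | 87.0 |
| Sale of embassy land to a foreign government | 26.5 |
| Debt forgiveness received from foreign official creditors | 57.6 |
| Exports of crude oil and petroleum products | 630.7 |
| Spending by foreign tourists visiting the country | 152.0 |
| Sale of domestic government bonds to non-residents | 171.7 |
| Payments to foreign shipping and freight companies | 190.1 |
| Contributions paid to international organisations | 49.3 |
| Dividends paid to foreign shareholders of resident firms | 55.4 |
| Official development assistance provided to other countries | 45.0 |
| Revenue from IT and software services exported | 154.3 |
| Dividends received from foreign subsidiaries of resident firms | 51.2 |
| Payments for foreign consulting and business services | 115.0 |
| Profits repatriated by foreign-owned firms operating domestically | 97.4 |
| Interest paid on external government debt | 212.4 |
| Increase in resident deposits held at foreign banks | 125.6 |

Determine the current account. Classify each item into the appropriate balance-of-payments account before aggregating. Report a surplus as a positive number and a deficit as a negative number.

529.7

Goods: 630.7
Services: -115.0 + 152.0 + 154.3 + 60.4 + 87.0 - 190.1 = 148.6
Primary income: -212.4 + 203.3 - 97.4 + 51.2 - 55.4 - 44.6 = -155.3
Secondary income: -45.0 - 49.3 = -94.3
Current account = 630.7 + 148.6 + (-155.3) + (-94.3) = 529.7
(Excluded from the current account — financial account: domestic pension funds' purchases of foreign equities 203.4, borrowing by resident firms from foreign banks 110.6, sale of domestic government bonds to non-residents 171.7, increase in resident deposits held at foreign banks 125.6; capital account: sale of embassy land to a foreign government 26.5, debt forgiveness received from foreign official creditors 57.6.)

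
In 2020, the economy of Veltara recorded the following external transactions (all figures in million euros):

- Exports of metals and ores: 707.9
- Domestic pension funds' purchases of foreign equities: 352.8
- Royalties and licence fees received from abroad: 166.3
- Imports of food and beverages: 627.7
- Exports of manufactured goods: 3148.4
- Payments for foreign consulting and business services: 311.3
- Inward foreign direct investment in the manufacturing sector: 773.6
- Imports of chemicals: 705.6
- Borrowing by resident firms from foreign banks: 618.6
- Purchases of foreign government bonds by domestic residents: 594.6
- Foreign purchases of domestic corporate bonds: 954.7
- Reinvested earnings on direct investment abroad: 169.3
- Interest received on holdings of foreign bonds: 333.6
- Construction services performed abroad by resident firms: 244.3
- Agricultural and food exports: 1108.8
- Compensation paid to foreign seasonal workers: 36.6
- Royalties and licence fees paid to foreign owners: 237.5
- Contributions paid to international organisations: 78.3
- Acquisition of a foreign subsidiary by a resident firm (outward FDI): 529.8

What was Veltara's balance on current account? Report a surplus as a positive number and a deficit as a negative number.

3881.6

Goods: -705.6 + 707.9 + 3148.4 + 1108.8 - 627.7 = 3631.8
Services: 244.3 + 166.3 - 311.3 - 237.5 = -138.2
Primary income: 169.3 - 36.6 + 333.6 = 466.3
Secondary income: -78.3
Current account = 3631.8 + (-138.2) + 466.3 + (-78.3) = 3881.6
(Excluded from the current account — financial account: domestic pension funds' purchases of foreign equities 352.8, inward foreign direct investment in the manufacturing sector 773.6, borrowing by resident firms from foreign banks 618.6, purchases of foreign government bonds by domestic residents 594.6, foreign purchases of domestic corporate bonds 954.7, acquisition of a foreign subsidiary by a resident firm (outward FDI) 529.8.)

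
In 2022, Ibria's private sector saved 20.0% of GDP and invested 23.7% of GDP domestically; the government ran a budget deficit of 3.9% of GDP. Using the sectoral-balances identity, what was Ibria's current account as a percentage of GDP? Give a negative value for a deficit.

By the sectoral-balances identity, CA = (S_private - I) + (T - G).
Private balance = 20.0 - 23.7 = -3.7
Government balance (T - G) = -3.9
CA = -3.7 + (-3.9) = -7.6

-7.6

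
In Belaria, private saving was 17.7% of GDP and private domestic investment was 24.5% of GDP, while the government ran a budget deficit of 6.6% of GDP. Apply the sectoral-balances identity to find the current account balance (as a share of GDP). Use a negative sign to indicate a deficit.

-13.4

By the sectoral-balances identity, CA = (S_private - I) + (T - G).
Private balance = 17.7 - 24.5 = -6.8
Government balance (T - G) = -6.6
CA = -6.8 + (-6.6) = -13.4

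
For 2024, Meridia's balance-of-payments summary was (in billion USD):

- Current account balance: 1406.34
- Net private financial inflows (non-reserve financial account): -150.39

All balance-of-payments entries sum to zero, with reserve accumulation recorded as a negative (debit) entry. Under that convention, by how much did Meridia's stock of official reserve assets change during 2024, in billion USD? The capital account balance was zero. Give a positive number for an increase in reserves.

Official reserve transactions balance = -(1406.34 + (-150.39)) = -1255.95
An accumulation of reserves is recorded as a debit (negative entry), so the change in the stock of reserves is the negative of that balance.
Change in official reserves = -(-1255.95) = 1255.95

1255.95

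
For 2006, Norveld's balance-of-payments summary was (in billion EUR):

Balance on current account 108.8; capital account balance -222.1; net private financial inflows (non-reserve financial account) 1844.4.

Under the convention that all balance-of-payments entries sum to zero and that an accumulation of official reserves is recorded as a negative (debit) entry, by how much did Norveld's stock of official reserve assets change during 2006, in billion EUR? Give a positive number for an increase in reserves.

Official reserve transactions balance = -(108.8 + (-222.1) + 1844.4) = -1731.1
An accumulation of reserves is recorded as a debit (negative entry), so the change in the stock of reserves is the negative of that balance.
Change in official reserves = -(-1731.1) = 1731.1

1731.1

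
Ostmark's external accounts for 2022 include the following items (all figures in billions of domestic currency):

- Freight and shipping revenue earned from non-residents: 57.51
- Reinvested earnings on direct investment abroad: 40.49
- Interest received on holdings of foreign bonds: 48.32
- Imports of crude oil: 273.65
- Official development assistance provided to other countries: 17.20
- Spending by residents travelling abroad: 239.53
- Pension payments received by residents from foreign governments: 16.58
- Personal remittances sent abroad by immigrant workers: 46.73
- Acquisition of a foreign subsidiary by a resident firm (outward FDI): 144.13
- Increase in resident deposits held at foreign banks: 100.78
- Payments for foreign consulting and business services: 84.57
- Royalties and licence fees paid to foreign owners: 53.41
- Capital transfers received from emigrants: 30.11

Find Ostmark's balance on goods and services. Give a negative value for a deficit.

Goods: -273.65
Services: -239.53 - 84.57 + 57.51 - 53.41 = -320.00
Trade balance = -273.65 + (-320.00) = -593.65
(Excluded from the trade balance — primary income: reinvested earnings on direct investment abroad 40.49, interest received on holdings of foreign bonds 48.32; secondary income: official development assistance provided to other countries 17.20, pension payments received by residents from foreign governments 16.58, personal remittances sent abroad by immigrant workers 46.73; financial account: acquisition of a foreign subsidiary by a resident firm (outward FDI) 144.13, increase in resident deposits held at foreign banks 100.78; capital account: capital transfers received from emigrants 30.11.)

-593.65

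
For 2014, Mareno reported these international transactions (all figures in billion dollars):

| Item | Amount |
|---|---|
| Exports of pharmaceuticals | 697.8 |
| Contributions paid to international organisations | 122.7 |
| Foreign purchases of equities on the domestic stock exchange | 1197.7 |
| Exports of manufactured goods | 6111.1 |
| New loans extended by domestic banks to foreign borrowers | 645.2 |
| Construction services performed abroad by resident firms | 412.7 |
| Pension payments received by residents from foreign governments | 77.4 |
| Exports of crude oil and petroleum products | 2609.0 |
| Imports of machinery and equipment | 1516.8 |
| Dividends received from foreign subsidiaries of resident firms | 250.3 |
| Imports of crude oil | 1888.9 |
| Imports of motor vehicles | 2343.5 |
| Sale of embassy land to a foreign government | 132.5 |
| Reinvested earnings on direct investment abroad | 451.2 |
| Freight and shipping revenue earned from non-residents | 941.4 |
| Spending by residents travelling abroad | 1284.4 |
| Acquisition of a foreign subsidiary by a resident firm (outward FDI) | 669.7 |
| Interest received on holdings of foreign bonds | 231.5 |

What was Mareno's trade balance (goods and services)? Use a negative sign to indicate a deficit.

Goods: -2343.5 + 697.8 + 6111.1 + 2609.0 - 1516.8 - 1888.9 = 3668.7
Services: -1284.4 + 412.7 + 941.4 = 69.7
Trade balance = 3668.7 + 69.7 = 3738.4
(Excluded from the trade balance — secondary income: contributions paid to international organisations 122.7, pension payments received by residents from foreign governments 77.4; financial account: foreign purchases of equities on the domestic stock exchange 1197.7, new loans extended by domestic banks to foreign borrowers 645.2, acquisition of a foreign subsidiary by a resident firm (outward FDI) 669.7; primary income: dividends received from foreign subsidiaries of resident firms 250.3, reinvested earnings on direct investment abroad 451.2, interest received on holdings of foreign bonds 231.5; capital account: sale of embassy land to a foreign government 132.5.)

3738.4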